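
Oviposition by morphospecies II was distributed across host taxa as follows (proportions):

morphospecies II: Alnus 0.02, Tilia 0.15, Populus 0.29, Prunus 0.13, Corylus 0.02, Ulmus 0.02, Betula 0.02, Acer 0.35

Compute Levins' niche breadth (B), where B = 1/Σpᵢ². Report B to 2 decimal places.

Σpᵢ² = 0.02² + 0.15² + 0.29² + 0.13² + 0.02² + 0.02² + 0.02² + 0.35² = 0.0004 + 0.0225 + 0.0841 + 0.0169 + 0.0004 + 0.0004 + 0.0004 + 0.1225 = 0.2476
B = 1 / 0.2476 = 4.0388

4.04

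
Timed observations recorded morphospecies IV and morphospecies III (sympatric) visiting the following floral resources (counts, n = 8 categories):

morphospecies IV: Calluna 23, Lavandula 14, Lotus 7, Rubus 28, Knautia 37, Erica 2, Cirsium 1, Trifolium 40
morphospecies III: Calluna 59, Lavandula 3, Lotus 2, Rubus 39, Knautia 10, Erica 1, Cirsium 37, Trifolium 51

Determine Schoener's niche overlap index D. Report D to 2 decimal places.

0.67

Proportions for morphospecies IV (n=152): 23/152=0.1513, 14/152=0.0921, 7/152=0.0461, 28/152=0.1842, 37/152=0.2434, 2/152=0.0132, 1/152=0.0066, 40/152=0.2632
Proportions for morphospecies III (n=202): 59/202=0.2921, 3/202=0.0149, 2/202=0.0099, 39/202=0.1931, 10/202=0.0495, 1/202=0.0050, 37/202=0.1832, 51/202=0.2525
Σ|p₁ᵢ − p₂ᵢ| = 0.1408 + 0.0772 + 0.0362 + 0.0089 + 0.1939 + 0.0082 + 0.1766 + 0.0107 = 0.6525
D = 1 − ½ × 0.6525 = 1 − 0.32625 = 0.67375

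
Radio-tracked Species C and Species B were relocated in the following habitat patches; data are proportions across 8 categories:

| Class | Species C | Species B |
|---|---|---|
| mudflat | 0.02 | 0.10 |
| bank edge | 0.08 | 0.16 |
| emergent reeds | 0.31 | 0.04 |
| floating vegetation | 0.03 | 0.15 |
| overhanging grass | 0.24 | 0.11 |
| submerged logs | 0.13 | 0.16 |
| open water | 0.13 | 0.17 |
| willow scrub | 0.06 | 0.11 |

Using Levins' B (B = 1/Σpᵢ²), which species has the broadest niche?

Σp_Cᵢ² = 0.02² + 0.08² + 0.31² + 0.03² + 0.24² + 0.13² + 0.13² + 0.06² = 0.0004 + 0.0064 + 0.0961 + 0.0009 + 0.0576 + 0.0169 + 0.0169 + 0.0036 = 0.1988
B_C = 1 / 0.1988 = 5.0302
Σp_Bᵢ² = 0.10² + 0.16² + 0.04² + 0.15² + 0.11² + 0.16² + 0.17² + 0.11² = 0.0100 + 0.0256 + 0.0016 + 0.0225 + 0.0121 + 0.0256 + 0.0289 + 0.0121 = 0.1384
B_B = 1 / 0.1384 = 7.2254
Highest B → broadest niche (most generalist): Species B (B = 7.23).

Species B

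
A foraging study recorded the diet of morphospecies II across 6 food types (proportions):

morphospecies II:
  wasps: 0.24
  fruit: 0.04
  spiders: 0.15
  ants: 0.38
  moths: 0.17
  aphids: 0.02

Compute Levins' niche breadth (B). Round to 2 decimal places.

3.92

Σpᵢ² = 0.24² + 0.04² + 0.15² + 0.38² + 0.17² + 0.02² = 0.0576 + 0.0016 + 0.0225 + 0.1444 + 0.0289 + 0.0004 = 0.2554
B = 1 / 0.2554 = 3.9154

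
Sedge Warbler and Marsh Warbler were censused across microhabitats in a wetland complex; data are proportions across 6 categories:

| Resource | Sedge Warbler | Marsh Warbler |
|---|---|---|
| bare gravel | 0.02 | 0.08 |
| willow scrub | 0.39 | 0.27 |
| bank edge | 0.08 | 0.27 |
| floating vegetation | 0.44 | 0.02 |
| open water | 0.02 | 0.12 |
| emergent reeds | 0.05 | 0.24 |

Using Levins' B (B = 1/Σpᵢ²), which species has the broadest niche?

Σp_Sedgᵢ² = 0.02² + 0.39² + 0.08² + 0.44² + 0.02² + 0.05² = 0.0004 + 0.1521 + 0.0064 + 0.1936 + 0.0004 + 0.0025 = 0.3554
B_Sedg = 1 / 0.3554 = 2.8137
Σp_Marsᵢ² = 0.08² + 0.27² + 0.27² + 0.02² + 0.12² + 0.24² = 0.0064 + 0.0729 + 0.0729 + 0.0004 + 0.0144 + 0.0576 = 0.2246
B_Mars = 1 / 0.2246 = 4.4524
Highest B → broadest niche (most generalist): Marsh Warbler (B = 4.45).

Marsh Warbler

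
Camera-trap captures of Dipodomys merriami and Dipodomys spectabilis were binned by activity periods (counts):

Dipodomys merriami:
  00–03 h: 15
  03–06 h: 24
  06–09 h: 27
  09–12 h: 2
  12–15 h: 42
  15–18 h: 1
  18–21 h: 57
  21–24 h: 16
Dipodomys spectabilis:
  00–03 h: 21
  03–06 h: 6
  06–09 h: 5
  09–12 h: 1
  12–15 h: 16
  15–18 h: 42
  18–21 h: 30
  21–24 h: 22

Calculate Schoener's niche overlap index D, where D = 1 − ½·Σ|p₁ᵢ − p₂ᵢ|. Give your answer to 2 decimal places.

0.58

Proportions for Dipodomys merriami (n=184): 15/184=0.0815, 24/184=0.1304, 27/184=0.1467, 2/184=0.0109, 42/184=0.2283, 1/184=0.0054, 57/184=0.3098, 16/184=0.0870
Proportions for Dipodomys spectabilis (n=143): 21/143=0.1469, 6/143=0.0420, 5/143=0.0350, 1/143=0.0070, 16/143=0.1119, 42/143=0.2937, 30/143=0.2098, 22/143=0.1538
Σ|p₁ᵢ − p₂ᵢ| = 0.0654 + 0.0884 + 0.1117 + 0.0039 + 0.1164 + 0.2883 + 0.1000 + 0.0668 = 0.8409
D = 1 − ½ × 0.8409 = 1 − 0.42045 = 0.57955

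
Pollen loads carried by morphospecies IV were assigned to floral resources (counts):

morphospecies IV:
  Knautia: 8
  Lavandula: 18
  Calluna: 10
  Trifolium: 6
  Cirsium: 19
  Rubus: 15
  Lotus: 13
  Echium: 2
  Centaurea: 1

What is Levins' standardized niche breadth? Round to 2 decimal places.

0.70

Proportions for morphospecies IV (n=92): 8/92=0.0870, 18/92=0.1957, 10/92=0.1087, 6/92=0.0652, 19/92=0.2065, 15/92=0.1630, 13/92=0.1413, 2/92=0.0217, 1/92=0.0109
Σpᵢ² = 0.0870² + 0.1957² + 0.1087² + 0.0652² + 0.2065² + 0.1630² + 0.1413² + 0.0217² + 0.0109² = 0.007569 + 0.038298 + 0.011816 + 0.004251 + 0.042642 + 0.026569 + 0.019966 + 0.000471 + 0.000119 = 0.151701
B = 1 / 0.151701 = 6.5919
Bₛ = (B − 1)/(n − 1) = (6.5919 − 1)/(9 − 1) = 5.5919/8 = 0.6990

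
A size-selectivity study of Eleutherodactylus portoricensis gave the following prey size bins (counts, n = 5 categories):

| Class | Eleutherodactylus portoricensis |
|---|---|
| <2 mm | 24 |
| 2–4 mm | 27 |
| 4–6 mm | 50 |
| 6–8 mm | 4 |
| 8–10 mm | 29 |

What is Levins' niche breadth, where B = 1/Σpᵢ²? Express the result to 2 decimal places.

3.85

Proportions for Eleutherodactylus portoricensis (n=134): 24/134=0.1791, 27/134=0.2015, 50/134=0.3731, 4/134=0.0299, 29/134=0.2164
Σpᵢ² = 0.1791² + 0.2015² + 0.3731² + 0.0299² + 0.2164² = 0.032077 + 0.040602 + 0.139204 + 0.000894 + 0.046829 = 0.259606
B = 1 / 0.259606 = 3.8520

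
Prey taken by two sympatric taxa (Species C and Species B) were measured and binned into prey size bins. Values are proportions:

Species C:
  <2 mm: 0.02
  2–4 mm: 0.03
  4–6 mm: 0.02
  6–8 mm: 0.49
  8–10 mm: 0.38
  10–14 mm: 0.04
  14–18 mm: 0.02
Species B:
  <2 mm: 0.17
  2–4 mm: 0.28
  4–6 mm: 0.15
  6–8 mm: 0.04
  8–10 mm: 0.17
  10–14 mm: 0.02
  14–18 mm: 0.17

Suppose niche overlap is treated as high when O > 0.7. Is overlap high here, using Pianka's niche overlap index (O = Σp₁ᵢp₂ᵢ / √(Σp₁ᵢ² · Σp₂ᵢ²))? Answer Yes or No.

No

Σ p₁ᵢp₂ᵢ = 0.0034 + 0.0084 + 0.0030 + 0.0196 + 0.0646 + 0.0008 + 0.0034 = 0.1032
Σp_1ᵢ² = 0.02² + 0.03² + 0.02² + 0.49² + 0.38² + 0.04² + 0.02² = 0.0004 + 0.0009 + 0.0004 + 0.2401 + 0.1444 + 0.0016 + 0.0004 = 0.3882
Σp_2ᵢ² = 0.17² + 0.28² + 0.15² + 0.04² + 0.17² + 0.02² + 0.17² = 0.0289 + 0.0784 + 0.0225 + 0.0016 + 0.0289 + 0.0004 + 0.0289 = 0.1896
O = 0.1032 / √(0.3882 × 0.1896) = 0.1032 / 0.27130 = 0.3804
O = 0.3804 < 0.7 → No.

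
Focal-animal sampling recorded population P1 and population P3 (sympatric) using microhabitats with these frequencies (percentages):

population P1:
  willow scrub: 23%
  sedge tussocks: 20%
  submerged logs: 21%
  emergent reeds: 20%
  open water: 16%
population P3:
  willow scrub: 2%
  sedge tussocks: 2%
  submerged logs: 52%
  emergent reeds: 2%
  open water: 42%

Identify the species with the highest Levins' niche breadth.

population P1

Convert percentages to proportions (divide by 100).
Σp_P1ᵢ² = 0.23² + 0.20² + 0.21² + 0.20² + 0.16² = 0.0529 + 0.0400 + 0.0441 + 0.0400 + 0.0256 = 0.2026
B_P1 = 1 / 0.2026 = 4.9358
Σp_P3ᵢ² = 0.02² + 0.02² + 0.52² + 0.02² + 0.42² = 0.0004 + 0.0004 + 0.2704 + 0.0004 + 0.1764 = 0.4480
B_P3 = 1 / 0.4480 = 2.2321
Highest B → broadest niche (most generalist): population P1 (B = 4.94).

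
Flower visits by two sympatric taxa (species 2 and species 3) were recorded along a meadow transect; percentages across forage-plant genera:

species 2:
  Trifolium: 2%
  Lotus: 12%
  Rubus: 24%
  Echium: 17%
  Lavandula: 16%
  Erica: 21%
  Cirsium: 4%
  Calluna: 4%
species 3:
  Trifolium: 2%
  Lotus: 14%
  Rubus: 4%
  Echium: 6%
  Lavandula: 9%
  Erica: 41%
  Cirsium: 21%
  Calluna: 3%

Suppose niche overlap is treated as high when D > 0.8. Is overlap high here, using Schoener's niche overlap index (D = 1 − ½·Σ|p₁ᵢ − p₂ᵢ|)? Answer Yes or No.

Convert percentages to proportions (divide by 100).
Σ|p₁ᵢ − p₂ᵢ| = 0.00 + 0.02 + 0.20 + 0.11 + 0.07 + 0.20 + 0.17 + 0.01 = 0.78
D = 1 − ½ × 0.78 = 1 − 0.390 = 0.6100
D = 0.6100 < 0.8 → No.

No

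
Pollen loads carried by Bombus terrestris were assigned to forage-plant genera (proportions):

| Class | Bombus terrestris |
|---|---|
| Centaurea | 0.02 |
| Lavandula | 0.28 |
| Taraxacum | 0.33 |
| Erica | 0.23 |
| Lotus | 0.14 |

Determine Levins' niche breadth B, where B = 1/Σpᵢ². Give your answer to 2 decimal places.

Σpᵢ² = 0.02² + 0.28² + 0.33² + 0.23² + 0.14² = 0.0004 + 0.0784 + 0.1089 + 0.0529 + 0.0196 = 0.2602
B = 1 / 0.2602 = 3.8432

3.84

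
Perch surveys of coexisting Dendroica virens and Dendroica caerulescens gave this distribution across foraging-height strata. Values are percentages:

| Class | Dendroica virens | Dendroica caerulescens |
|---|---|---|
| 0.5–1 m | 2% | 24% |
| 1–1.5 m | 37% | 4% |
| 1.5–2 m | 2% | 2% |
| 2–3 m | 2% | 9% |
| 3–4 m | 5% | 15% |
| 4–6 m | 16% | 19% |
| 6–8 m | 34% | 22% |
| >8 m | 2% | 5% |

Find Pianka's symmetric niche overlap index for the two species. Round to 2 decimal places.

0.61

Convert percentages to proportions (divide by 100).
Σ p₁ᵢp₂ᵢ = 0.0048 + 0.0148 + 0.0004 + 0.0018 + 0.0075 + 0.0304 + 0.0748 + 0.0010 = 0.1355
Σp_1ᵢ² = 0.02² + 0.37² + 0.02² + 0.02² + 0.05² + 0.16² + 0.34² + 0.02² = 0.0004 + 0.1369 + 0.0004 + 0.0004 + 0.0025 + 0.0256 + 0.1156 + 0.0004 = 0.2822
Σp_2ᵢ² = 0.24² + 0.04² + 0.02² + 0.09² + 0.15² + 0.19² + 0.22² + 0.05² = 0.0576 + 0.0016 + 0.0004 + 0.0081 + 0.0225 + 0.0361 + 0.0484 + 0.0025 = 0.1772
O = 0.1355 / √(0.2822 × 0.1772) = 0.1355 / 0.22362 = 0.6059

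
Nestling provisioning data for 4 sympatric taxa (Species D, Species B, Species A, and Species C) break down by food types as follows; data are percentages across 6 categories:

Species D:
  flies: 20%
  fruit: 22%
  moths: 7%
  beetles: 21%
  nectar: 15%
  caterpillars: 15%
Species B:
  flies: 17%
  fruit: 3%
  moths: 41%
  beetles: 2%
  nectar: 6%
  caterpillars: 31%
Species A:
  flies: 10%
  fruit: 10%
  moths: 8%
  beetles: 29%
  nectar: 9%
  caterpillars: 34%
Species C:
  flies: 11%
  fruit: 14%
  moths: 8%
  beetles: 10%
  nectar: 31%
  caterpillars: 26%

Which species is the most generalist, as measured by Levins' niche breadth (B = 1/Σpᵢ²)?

Species D

Convert percentages to proportions (divide by 100).
Σp_Dᵢ² = 0.20² + 0.22² + 0.07² + 0.21² + 0.15² + 0.15² = 0.0400 + 0.0484 + 0.0049 + 0.0441 + 0.0225 + 0.0225 = 0.1824
B_D = 1 / 0.1824 = 5.4825
Σp_Bᵢ² = 0.17² + 0.03² + 0.41² + 0.02² + 0.06² + 0.31² = 0.0289 + 0.0009 + 0.1681 + 0.0004 + 0.0036 + 0.0961 = 0.2980
B_B = 1 / 0.2980 = 3.3557
Σp_Aᵢ² = 0.10² + 0.10² + 0.08² + 0.29² + 0.09² + 0.34² = 0.0100 + 0.0100 + 0.0064 + 0.0841 + 0.0081 + 0.1156 = 0.2342
B_A = 1 / 0.2342 = 4.2699
Σp_Cᵢ² = 0.11² + 0.14² + 0.08² + 0.10² + 0.31² + 0.26² = 0.0121 + 0.0196 + 0.0064 + 0.0100 + 0.0961 + 0.0676 = 0.2118
B_C = 1 / 0.2118 = 4.7214
Highest B → broadest niche (most generalist): Species D (B = 5.48).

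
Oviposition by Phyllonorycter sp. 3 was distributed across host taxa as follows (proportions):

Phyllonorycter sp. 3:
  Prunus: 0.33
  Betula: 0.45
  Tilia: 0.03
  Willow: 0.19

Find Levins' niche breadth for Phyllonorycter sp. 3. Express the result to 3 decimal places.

2.870

Σpᵢ² = 0.33² + 0.45² + 0.03² + 0.19² = 0.1089 + 0.2025 + 0.0009 + 0.0361 = 0.3484
B = 1 / 0.3484 = 2.87026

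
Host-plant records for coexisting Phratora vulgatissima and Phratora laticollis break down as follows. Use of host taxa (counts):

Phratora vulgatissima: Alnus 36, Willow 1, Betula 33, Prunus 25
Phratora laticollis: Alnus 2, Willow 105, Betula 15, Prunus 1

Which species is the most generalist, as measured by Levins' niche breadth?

Proportions for Phratora vulgatissima (n=95): 36/95=0.3789, 1/95=0.0105, 33/95=0.3474, 25/95=0.2632
Proportions for Phratora laticollis (n=123): 2/123=0.0163, 105/123=0.8537, 15/123=0.1220, 1/123=0.0081
Σp_vulgᵢ² = 0.3789² + 0.0105² + 0.3474² + 0.2632² = 0.143565 + 0.000110 + 0.120687 + 0.069274 = 0.333636
B_vulg = 1 / 0.333636 = 2.9973
Σp_latiᵢ² = 0.0163² + 0.8537² + 0.1220² + 0.0081² = 0.000266 + 0.728804 + 0.014884 + 0.000066 = 0.744020
B_lati = 1 / 0.744020 = 1.3440
Highest B → broadest niche (most generalist): Phratora vulgatissima (B = 3.00).

Phratora vulgatissima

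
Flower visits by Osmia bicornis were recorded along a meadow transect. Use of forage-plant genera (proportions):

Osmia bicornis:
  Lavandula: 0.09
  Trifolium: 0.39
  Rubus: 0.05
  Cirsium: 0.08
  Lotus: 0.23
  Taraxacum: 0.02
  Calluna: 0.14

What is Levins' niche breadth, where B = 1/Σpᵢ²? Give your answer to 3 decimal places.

Σpᵢ² = 0.09² + 0.39² + 0.05² + 0.08² + 0.23² + 0.02² + 0.14² = 0.0081 + 0.1521 + 0.0025 + 0.0064 + 0.0529 + 0.0004 + 0.0196 = 0.2420
B = 1 / 0.2420 = 4.13223

4.132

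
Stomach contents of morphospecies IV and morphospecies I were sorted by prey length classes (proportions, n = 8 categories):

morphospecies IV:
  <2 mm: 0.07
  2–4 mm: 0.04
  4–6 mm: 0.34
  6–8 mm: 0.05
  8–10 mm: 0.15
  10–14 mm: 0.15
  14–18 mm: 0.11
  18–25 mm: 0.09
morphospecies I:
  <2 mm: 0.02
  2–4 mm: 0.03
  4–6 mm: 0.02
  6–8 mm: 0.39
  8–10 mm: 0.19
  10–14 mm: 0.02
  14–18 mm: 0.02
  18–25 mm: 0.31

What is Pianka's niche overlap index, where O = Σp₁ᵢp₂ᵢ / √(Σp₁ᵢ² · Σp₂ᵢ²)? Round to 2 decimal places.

0.39

Σ p₁ᵢp₂ᵢ = 0.0014 + 0.0012 + 0.0068 + 0.0195 + 0.0285 + 0.0030 + 0.0022 + 0.0279 = 0.0905
Σp_1ᵢ² = 0.07² + 0.04² + 0.34² + 0.05² + 0.15² + 0.15² + 0.11² + 0.09² = 0.0049 + 0.0016 + 0.1156 + 0.0025 + 0.0225 + 0.0225 + 0.0121 + 0.0081 = 0.1898
Σp_2ᵢ² = 0.02² + 0.03² + 0.02² + 0.39² + 0.19² + 0.02² + 0.02² + 0.31² = 0.0004 + 0.0009 + 0.0004 + 0.1521 + 0.0361 + 0.0004 + 0.0004 + 0.0961 = 0.2868
O = 0.0905 / √(0.1898 × 0.2868) = 0.0905 / 0.23331 = 0.3879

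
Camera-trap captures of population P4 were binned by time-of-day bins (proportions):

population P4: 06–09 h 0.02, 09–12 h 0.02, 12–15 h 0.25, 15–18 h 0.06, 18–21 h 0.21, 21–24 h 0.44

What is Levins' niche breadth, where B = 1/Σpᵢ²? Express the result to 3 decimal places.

Σpᵢ² = 0.02² + 0.02² + 0.25² + 0.06² + 0.21² + 0.44² = 0.0004 + 0.0004 + 0.0625 + 0.0036 + 0.0441 + 0.1936 = 0.3046
B = 1 / 0.3046 = 3.28299

3.283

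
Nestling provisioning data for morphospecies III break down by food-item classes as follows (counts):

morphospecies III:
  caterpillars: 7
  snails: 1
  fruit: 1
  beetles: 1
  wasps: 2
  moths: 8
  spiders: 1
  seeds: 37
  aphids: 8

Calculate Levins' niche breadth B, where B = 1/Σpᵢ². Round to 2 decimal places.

Proportions for morphospecies III (n=66): 7/66=0.1061, 1/66=0.0152, 1/66=0.0152, 1/66=0.0152, 2/66=0.0303, 8/66=0.1212, 1/66=0.0152, 37/66=0.5606, 8/66=0.1212
Σpᵢ² = 0.1061² + 0.0152² + 0.0152² + 0.0152² + 0.0303² + 0.1212² + 0.0152² + 0.5606² + 0.1212² = 0.011257 + 0.000231 + 0.000231 + 0.000231 + 0.000918 + 0.014689 + 0.000231 + 0.314272 + 0.014689 = 0.356749
B = 1 / 0.356749 = 2.8031

2.80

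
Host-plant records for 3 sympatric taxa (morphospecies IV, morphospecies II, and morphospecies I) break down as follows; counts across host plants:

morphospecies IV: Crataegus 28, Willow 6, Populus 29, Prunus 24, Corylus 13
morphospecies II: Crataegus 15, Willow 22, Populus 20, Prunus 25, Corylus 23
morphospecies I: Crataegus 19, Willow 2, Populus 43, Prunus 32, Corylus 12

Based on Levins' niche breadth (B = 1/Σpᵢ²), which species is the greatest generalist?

morphospecies II

Proportions for morphospecies IV (n=100): 28/100=0.2800, 6/100=0.0600, 29/100=0.2900, 24/100=0.2400, 13/100=0.1300
Proportions for morphospecies II (n=105): 15/105=0.1429, 22/105=0.2095, 20/105=0.1905, 25/105=0.2381, 23/105=0.2190
Proportions for morphospecies I (n=108): 19/108=0.1759, 2/108=0.0185, 43/108=0.3981, 32/108=0.2963, 12/108=0.1111
Σp_IVᵢ² = 0.2800² + 0.0600² + 0.2900² + 0.2400² + 0.1300² = 0.078400 + 0.003600 + 0.084100 + 0.057600 + 0.016900 = 0.240600
B_IV = 1 / 0.240600 = 4.1563
Σp_IIᵢ² = 0.1429² + 0.2095² + 0.1905² + 0.2381² + 0.2190² = 0.020420 + 0.043890 + 0.036290 + 0.056692 + 0.047961 = 0.205253
B_II = 1 / 0.205253 = 4.8720
Σp_Iᵢ² = 0.1759² + 0.0185² + 0.3981² + 0.2963² + 0.1111² = 0.030941 + 0.000342 + 0.158484 + 0.087794 + 0.012343 = 0.289904
B_I = 1 / 0.289904 = 3.4494
Highest B → broadest niche (most generalist): morphospecies II (B = 4.87).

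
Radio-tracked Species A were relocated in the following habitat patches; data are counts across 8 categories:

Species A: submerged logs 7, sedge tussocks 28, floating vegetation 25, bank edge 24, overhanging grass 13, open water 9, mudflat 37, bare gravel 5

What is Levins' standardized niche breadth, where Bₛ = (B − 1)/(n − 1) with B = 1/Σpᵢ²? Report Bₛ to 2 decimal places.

0.71

Proportions for Species A (n=148): 7/148=0.0473, 28/148=0.1892, 25/148=0.1689, 24/148=0.1622, 13/148=0.0878, 9/148=0.0608, 37/148=0.2500, 5/148=0.0338
Σpᵢ² = 0.0473² + 0.1892² + 0.1689² + 0.1622² + 0.0878² + 0.0608² + 0.2500² + 0.0338² = 0.002237 + 0.035797 + 0.028527 + 0.026309 + 0.007709 + 0.003697 + 0.062500 + 0.001142 = 0.167918
B = 1 / 0.167918 = 5.9553
Bₛ = (B − 1)/(n − 1) = (5.9553 − 1)/(8 − 1) = 4.9553/7 = 0.7079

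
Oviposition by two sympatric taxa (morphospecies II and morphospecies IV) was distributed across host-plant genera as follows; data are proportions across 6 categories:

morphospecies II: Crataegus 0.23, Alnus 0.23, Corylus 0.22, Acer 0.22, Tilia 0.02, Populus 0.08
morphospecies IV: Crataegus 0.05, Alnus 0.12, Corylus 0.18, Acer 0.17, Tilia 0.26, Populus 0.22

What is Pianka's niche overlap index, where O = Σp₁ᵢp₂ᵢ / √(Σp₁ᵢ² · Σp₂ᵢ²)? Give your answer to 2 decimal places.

0.69

Σ p₁ᵢp₂ᵢ = 0.0115 + 0.0276 + 0.0396 + 0.0374 + 0.0052 + 0.0176 = 0.1389
Σp_1ᵢ² = 0.23² + 0.23² + 0.22² + 0.22² + 0.02² + 0.08² = 0.0529 + 0.0529 + 0.0484 + 0.0484 + 0.0004 + 0.0064 = 0.2094
Σp_2ᵢ² = 0.05² + 0.12² + 0.18² + 0.17² + 0.26² + 0.22² = 0.0025 + 0.0144 + 0.0324 + 0.0289 + 0.0676 + 0.0484 = 0.1942
O = 0.1389 / √(0.2094 × 0.1942) = 0.1389 / 0.20166 = 0.6888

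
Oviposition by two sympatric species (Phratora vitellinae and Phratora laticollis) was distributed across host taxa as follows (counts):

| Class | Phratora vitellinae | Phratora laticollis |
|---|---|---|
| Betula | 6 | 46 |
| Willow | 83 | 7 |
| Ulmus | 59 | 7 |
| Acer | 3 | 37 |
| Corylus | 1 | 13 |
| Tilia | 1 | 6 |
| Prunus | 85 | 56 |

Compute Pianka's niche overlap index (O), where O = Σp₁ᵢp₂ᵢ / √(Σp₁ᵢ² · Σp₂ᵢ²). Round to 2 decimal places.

0.56

Proportions for Phratora vitellinae (n=238): 6/238=0.0252, 83/238=0.3487, 59/238=0.2479, 3/238=0.0126, 1/238=0.0042, 1/238=0.0042, 85/238=0.3571
Proportions for Phratora laticollis (n=172): 46/172=0.2674, 7/172=0.0407, 7/172=0.0407, 37/172=0.2151, 13/172=0.0756, 6/172=0.0349, 56/172=0.3256
Σ p₁ᵢp₂ᵢ = 0.006738 + 0.014192 + 0.010090 + 0.002710 + 0.000318 + 0.000147 + 0.116272 = 0.150467
Σp_1ᵢ² = 0.0252² + 0.3487² + 0.2479² + 0.0126² + 0.0042² + 0.0042² + 0.3571² = 0.000635 + 0.121592 + 0.061454 + 0.000159 + 0.000018 + 0.000018 + 0.127520 = 0.311396
Σp_2ᵢ² = 0.2674² + 0.0407² + 0.0407² + 0.2151² + 0.0756² + 0.0349² + 0.3256² = 0.071503 + 0.001656 + 0.001656 + 0.046268 + 0.005715 + 0.001218 + 0.106015 = 0.234031
O = 0.150467 / √(0.311396 × 0.234031) = 0.150467 / 0.2699561 = 0.5574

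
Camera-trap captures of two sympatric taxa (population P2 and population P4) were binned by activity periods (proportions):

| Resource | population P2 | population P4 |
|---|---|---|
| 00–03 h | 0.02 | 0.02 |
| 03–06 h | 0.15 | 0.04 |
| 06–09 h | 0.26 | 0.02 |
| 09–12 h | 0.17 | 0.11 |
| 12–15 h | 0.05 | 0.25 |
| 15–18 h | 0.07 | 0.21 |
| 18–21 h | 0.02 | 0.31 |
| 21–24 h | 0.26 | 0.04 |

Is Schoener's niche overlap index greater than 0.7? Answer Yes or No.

No

Σ|p₁ᵢ − p₂ᵢ| = 0.00 + 0.11 + 0.24 + 0.06 + 0.20 + 0.14 + 0.29 + 0.22 = 1.26
D = 1 − ½ × 1.26 = 1 − 0.630 = 0.3700
D = 0.3700 < 0.7 → No.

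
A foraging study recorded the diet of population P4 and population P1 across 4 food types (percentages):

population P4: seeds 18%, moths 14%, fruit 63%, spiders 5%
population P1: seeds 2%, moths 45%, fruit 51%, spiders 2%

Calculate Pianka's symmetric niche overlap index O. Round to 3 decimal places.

0.850

Convert percentages to proportions (divide by 100).
Σ p₁ᵢp₂ᵢ = 0.0036 + 0.0630 + 0.3213 + 0.0010 = 0.3889
Σp_1ᵢ² = 0.18² + 0.14² + 0.63² + 0.05² = 0.0324 + 0.0196 + 0.3969 + 0.0025 = 0.4514
Σp_2ᵢ² = 0.02² + 0.45² + 0.51² + 0.02² = 0.0004 + 0.2025 + 0.2601 + 0.0004 = 0.4634
O = 0.3889 / √(0.4514 × 0.4634) = 0.3889 / 0.457361 = 0.85031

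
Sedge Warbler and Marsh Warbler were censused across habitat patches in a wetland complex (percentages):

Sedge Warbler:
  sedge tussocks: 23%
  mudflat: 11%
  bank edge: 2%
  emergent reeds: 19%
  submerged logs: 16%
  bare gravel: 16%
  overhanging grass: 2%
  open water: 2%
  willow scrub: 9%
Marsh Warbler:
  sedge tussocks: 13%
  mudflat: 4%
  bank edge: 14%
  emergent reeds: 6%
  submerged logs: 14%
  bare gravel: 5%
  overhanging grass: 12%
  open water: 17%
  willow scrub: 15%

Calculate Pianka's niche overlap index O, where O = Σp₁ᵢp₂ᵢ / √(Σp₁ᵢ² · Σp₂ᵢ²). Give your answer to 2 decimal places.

0.68

Convert percentages to proportions (divide by 100).
Σ p₁ᵢp₂ᵢ = 0.0299 + 0.0044 + 0.0028 + 0.0114 + 0.0224 + 0.0080 + 0.0024 + 0.0034 + 0.0135 = 0.0982
Σp_1ᵢ² = 0.23² + 0.11² + 0.02² + 0.19² + 0.16² + 0.16² + 0.02² + 0.02² + 0.09² = 0.0529 + 0.0121 + 0.0004 + 0.0361 + 0.0256 + 0.0256 + 0.0004 + 0.0004 + 0.0081 = 0.1616
Σp_2ᵢ² = 0.13² + 0.04² + 0.14² + 0.06² + 0.14² + 0.05² + 0.12² + 0.17² + 0.15² = 0.0169 + 0.0016 + 0.0196 + 0.0036 + 0.0196 + 0.0025 + 0.0144 + 0.0289 + 0.0225 = 0.1296
O = 0.0982 / √(0.1616 × 0.1296) = 0.0982 / 0.14472 = 0.6786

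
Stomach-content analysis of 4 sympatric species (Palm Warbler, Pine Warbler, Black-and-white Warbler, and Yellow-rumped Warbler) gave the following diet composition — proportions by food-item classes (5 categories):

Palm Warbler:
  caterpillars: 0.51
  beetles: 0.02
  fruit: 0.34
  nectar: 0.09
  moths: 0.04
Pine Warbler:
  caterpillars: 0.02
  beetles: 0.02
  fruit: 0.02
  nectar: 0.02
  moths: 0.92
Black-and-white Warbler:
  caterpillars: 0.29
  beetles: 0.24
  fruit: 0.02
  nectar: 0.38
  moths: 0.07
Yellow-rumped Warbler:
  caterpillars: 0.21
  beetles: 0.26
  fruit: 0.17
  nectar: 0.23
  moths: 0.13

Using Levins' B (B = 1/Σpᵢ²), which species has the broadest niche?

Yellow-rumped Warbler

Σp_Palmᵢ² = 0.51² + 0.02² + 0.34² + 0.09² + 0.04² = 0.2601 + 0.0004 + 0.1156 + 0.0081 + 0.0016 = 0.3858
B_Palm = 1 / 0.3858 = 2.5920
Σp_Pineᵢ² = 0.02² + 0.02² + 0.02² + 0.02² + 0.92² = 0.0004 + 0.0004 + 0.0004 + 0.0004 + 0.8464 = 0.8480
B_Pine = 1 / 0.8480 = 1.1792
Σp_Blacᵢ² = 0.29² + 0.24² + 0.02² + 0.38² + 0.07² = 0.0841 + 0.0576 + 0.0004 + 0.1444 + 0.0049 = 0.2914
B_Blac = 1 / 0.2914 = 3.4317
Σp_Yellᵢ² = 0.21² + 0.26² + 0.17² + 0.23² + 0.13² = 0.0441 + 0.0676 + 0.0289 + 0.0529 + 0.0169 = 0.2104
B_Yell = 1 / 0.2104 = 4.7529
Highest B → broadest niche (most generalist): Yellow-rumped Warbler (B = 4.75).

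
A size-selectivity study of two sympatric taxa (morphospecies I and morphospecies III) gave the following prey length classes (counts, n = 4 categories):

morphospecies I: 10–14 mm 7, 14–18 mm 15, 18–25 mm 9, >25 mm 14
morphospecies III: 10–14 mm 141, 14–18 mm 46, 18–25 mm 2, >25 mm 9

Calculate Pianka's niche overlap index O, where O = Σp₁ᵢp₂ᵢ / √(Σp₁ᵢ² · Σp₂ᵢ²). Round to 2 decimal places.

Proportions for morphospecies I (n=45): 7/45=0.1556, 15/45=0.3333, 9/45=0.2000, 14/45=0.3111
Proportions for morphospecies III (n=198): 141/198=0.7121, 46/198=0.2323, 2/198=0.0101, 9/198=0.0455
Σ p₁ᵢp₂ᵢ = 0.110803 + 0.077426 + 0.002020 + 0.014155 = 0.204404
Σp_1ᵢ² = 0.1556² + 0.3333² + 0.2000² + 0.3111² = 0.024211 + 0.111089 + 0.040000 + 0.096783 = 0.272083
Σp_2ᵢ² = 0.7121² + 0.2323² + 0.0101² + 0.0455² = 0.507086 + 0.053963 + 0.000102 + 0.002070 = 0.563221
O = 0.204404 / √(0.272083 × 0.563221) = 0.204404 / 0.3914625 = 0.5222

0.52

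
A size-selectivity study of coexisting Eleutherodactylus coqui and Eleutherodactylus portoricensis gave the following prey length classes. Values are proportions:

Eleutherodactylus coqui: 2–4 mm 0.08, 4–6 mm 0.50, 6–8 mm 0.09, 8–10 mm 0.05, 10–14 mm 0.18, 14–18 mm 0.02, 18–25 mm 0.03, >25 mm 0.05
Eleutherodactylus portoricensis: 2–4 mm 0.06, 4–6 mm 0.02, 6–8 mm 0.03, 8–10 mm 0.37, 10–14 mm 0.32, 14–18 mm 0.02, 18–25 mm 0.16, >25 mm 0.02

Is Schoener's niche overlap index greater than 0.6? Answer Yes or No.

No

Σ|p₁ᵢ − p₂ᵢ| = 0.02 + 0.48 + 0.06 + 0.32 + 0.14 + 0.00 + 0.13 + 0.03 = 1.18
D = 1 − ½ × 1.18 = 1 − 0.590 = 0.4100
D = 0.4100 < 0.6 → No.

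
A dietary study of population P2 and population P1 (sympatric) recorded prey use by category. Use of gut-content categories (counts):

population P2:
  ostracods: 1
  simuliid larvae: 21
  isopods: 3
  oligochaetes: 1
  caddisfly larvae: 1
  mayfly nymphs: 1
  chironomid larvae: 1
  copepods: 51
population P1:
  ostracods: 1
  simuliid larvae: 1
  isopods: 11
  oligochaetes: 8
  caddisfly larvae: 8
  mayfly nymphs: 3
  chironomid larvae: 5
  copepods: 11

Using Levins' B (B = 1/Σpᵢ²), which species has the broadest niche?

Proportions for population P2 (n=80): 1/80=0.0125, 21/80=0.2625, 3/80=0.0375, 1/80=0.0125, 1/80=0.0125, 1/80=0.0125, 1/80=0.0125, 51/80=0.6375
Proportions for population P1 (n=48): 1/48=0.0208, 1/48=0.0208, 11/48=0.2292, 8/48=0.1667, 8/48=0.1667, 3/48=0.0625, 5/48=0.1042, 11/48=0.2292
Σp_P2ᵢ² = 0.0125² + 0.2625² + 0.0375² + 0.0125² + 0.0125² + 0.0125² + 0.0125² + 0.6375² = 0.000156 + 0.068906 + 0.001406 + 0.000156 + 0.000156 + 0.000156 + 0.000156 + 0.406406 = 0.477498
B_P2 = 1 / 0.477498 = 2.0942
Σp_P1ᵢ² = 0.0208² + 0.0208² + 0.2292² + 0.1667² + 0.1667² + 0.0625² + 0.1042² + 0.2292² = 0.000433 + 0.000433 + 0.052533 + 0.027789 + 0.027789 + 0.003906 + 0.010858 + 0.052533 = 0.176274
B_P1 = 1 / 0.176274 = 5.6730
Highest B → broadest niche (most generalist): population P1 (B = 5.67).

population P1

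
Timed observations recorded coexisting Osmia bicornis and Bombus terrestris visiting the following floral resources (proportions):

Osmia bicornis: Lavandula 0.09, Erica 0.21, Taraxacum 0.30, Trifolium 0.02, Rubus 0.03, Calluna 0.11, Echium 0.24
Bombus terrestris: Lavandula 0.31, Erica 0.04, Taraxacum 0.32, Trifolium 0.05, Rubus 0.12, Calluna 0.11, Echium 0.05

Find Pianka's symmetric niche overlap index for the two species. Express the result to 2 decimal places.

0.72

Σ p₁ᵢp₂ᵢ = 0.0279 + 0.0084 + 0.0960 + 0.0010 + 0.0036 + 0.0121 + 0.0120 = 0.1610
Σp_1ᵢ² = 0.09² + 0.21² + 0.30² + 0.02² + 0.03² + 0.11² + 0.24² = 0.0081 + 0.0441 + 0.0900 + 0.0004 + 0.0009 + 0.0121 + 0.0576 = 0.2132
Σp_2ᵢ² = 0.31² + 0.04² + 0.32² + 0.05² + 0.12² + 0.11² + 0.05² = 0.0961 + 0.0016 + 0.1024 + 0.0025 + 0.0144 + 0.0121 + 0.0025 = 0.2316
O = 0.1610 / √(0.2132 × 0.2316) = 0.1610 / 0.22221 = 0.7245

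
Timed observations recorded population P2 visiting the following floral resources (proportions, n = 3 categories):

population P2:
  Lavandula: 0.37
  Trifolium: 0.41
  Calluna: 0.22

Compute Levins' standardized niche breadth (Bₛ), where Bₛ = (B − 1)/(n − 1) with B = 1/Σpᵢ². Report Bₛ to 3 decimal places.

0.915

Σpᵢ² = 0.37² + 0.41² + 0.22² = 0.1369 + 0.1681 + 0.0484 = 0.3534
B = 1 / 0.3534 = 2.82965
Bₛ = (B − 1)/(n − 1) = (2.82965 − 1)/(3 − 1) = 1.82965/2 = 0.91483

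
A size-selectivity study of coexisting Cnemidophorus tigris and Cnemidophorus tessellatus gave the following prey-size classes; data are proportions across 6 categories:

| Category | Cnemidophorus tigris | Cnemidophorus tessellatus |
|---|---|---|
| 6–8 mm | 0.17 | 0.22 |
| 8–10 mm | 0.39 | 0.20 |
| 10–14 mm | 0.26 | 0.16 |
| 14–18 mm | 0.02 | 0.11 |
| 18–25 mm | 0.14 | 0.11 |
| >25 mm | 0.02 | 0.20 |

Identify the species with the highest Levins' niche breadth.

Σp_tigrᵢ² = 0.17² + 0.39² + 0.26² + 0.02² + 0.14² + 0.02² = 0.0289 + 0.1521 + 0.0676 + 0.0004 + 0.0196 + 0.0004 = 0.2690
B_tigr = 1 / 0.2690 = 3.7175
Σp_tessᵢ² = 0.22² + 0.20² + 0.16² + 0.11² + 0.11² + 0.20² = 0.0484 + 0.0400 + 0.0256 + 0.0121 + 0.0121 + 0.0400 = 0.1782
B_tess = 1 / 0.1782 = 5.6117
Highest B → broadest niche (most generalist): Cnemidophorus tessellatus (B = 5.61).

Cnemidophorus tessellatus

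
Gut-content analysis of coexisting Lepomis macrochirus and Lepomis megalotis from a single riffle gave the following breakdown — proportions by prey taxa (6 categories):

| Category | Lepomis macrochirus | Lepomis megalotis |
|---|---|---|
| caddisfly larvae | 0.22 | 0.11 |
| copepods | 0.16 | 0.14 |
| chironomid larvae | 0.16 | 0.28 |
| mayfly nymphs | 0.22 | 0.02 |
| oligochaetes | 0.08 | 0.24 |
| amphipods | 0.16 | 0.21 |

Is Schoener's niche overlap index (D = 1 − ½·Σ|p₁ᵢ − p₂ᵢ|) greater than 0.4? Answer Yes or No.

Yes

Σ|p₁ᵢ − p₂ᵢ| = 0.11 + 0.02 + 0.12 + 0.20 + 0.16 + 0.05 = 0.66
D = 1 − ½ × 0.66 = 1 − 0.330 = 0.6700
D = 0.6700 > 0.4 → Yes.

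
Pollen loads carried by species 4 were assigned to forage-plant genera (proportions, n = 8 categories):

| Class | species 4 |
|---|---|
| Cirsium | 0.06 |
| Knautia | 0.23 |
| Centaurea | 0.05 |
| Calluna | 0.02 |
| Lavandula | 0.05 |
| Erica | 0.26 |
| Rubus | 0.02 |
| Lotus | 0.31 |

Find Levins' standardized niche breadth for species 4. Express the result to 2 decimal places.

Σpᵢ² = 0.06² + 0.23² + 0.05² + 0.02² + 0.05² + 0.26² + 0.02² + 0.31² = 0.0036 + 0.0529 + 0.0025 + 0.0004 + 0.0025 + 0.0676 + 0.0004 + 0.0961 = 0.2260
B = 1 / 0.2260 = 4.4248
Bₛ = (B − 1)/(n − 1) = (4.4248 − 1)/(8 − 1) = 3.4248/7 = 0.4893

0.49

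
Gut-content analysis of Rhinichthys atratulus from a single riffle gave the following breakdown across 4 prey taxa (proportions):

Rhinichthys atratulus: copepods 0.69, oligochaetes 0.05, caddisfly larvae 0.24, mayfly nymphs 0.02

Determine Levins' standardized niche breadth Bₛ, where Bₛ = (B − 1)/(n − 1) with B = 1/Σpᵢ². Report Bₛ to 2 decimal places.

0.29

Σpᵢ² = 0.69² + 0.05² + 0.24² + 0.02² = 0.4761 + 0.0025 + 0.0576 + 0.0004 = 0.5366
B = 1 / 0.5366 = 1.8636
Bₛ = (B − 1)/(n − 1) = (1.8636 − 1)/(4 − 1) = 0.8636/3 = 0.2879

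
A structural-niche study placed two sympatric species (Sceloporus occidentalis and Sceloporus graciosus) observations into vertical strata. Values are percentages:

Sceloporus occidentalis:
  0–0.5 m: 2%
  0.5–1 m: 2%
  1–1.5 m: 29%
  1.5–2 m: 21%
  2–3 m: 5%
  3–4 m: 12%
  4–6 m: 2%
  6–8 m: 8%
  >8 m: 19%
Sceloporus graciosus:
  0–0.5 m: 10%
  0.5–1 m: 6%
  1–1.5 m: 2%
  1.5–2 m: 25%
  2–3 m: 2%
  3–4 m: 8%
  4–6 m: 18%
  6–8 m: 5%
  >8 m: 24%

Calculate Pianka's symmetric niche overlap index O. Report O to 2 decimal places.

Convert percentages to proportions (divide by 100).
Σ p₁ᵢp₂ᵢ = 0.0020 + 0.0012 + 0.0058 + 0.0525 + 0.0010 + 0.0096 + 0.0036 + 0.0040 + 0.0456 = 0.1253
Σp_1ᵢ² = 0.02² + 0.02² + 0.29² + 0.21² + 0.05² + 0.12² + 0.02² + 0.08² + 0.19² = 0.0004 + 0.0004 + 0.0841 + 0.0441 + 0.0025 + 0.0144 + 0.0004 + 0.0064 + 0.0361 = 0.1888
Σp_2ᵢ² = 0.10² + 0.06² + 0.02² + 0.25² + 0.02² + 0.08² + 0.18² + 0.05² + 0.24² = 0.0100 + 0.0036 + 0.0004 + 0.0625 + 0.0004 + 0.0064 + 0.0324 + 0.0025 + 0.0576 = 0.1758
O = 0.1253 / √(0.1888 × 0.1758) = 0.1253 / 0.18218 = 0.6878

0.69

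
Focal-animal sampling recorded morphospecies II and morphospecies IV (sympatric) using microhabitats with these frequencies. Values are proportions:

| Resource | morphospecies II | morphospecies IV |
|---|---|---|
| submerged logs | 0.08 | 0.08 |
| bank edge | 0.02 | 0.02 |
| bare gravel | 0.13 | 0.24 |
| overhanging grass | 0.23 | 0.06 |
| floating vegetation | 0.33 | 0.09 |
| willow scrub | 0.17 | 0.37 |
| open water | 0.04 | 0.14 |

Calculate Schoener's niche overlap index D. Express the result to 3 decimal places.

0.590

Σ|p₁ᵢ − p₂ᵢ| = 0.00 + 0.00 + 0.11 + 0.17 + 0.24 + 0.20 + 0.10 = 0.82
D = 1 − ½ × 0.82 = 1 − 0.410 = 0.59000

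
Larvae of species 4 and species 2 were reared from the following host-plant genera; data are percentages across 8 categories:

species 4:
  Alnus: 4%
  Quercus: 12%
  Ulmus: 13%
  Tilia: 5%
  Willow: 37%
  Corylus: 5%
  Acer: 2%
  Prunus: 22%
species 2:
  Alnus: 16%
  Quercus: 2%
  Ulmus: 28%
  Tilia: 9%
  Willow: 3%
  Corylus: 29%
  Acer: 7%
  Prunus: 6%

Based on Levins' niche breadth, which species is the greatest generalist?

Convert percentages to proportions (divide by 100).
Σp_4ᵢ² = 0.04² + 0.12² + 0.13² + 0.05² + 0.37² + 0.05² + 0.02² + 0.22² = 0.0016 + 0.0144 + 0.0169 + 0.0025 + 0.1369 + 0.0025 + 0.0004 + 0.0484 = 0.2236
B_4 = 1 / 0.2236 = 4.4723
Σp_2ᵢ² = 0.16² + 0.02² + 0.28² + 0.09² + 0.03² + 0.29² + 0.07² + 0.06² = 0.0256 + 0.0004 + 0.0784 + 0.0081 + 0.0009 + 0.0841 + 0.0049 + 0.0036 = 0.2060
B_2 = 1 / 0.2060 = 4.8544
Highest B → broadest niche (most generalist): species 2 (B = 4.85).

species 2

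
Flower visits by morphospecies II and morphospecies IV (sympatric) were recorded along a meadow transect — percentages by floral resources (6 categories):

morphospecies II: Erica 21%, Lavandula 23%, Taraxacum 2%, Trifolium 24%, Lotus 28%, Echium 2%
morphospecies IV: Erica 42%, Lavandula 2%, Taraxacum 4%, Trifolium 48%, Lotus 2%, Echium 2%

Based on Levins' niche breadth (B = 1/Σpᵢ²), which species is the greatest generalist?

Convert percentages to proportions (divide by 100).
Σp_IIᵢ² = 0.21² + 0.23² + 0.02² + 0.24² + 0.28² + 0.02² = 0.0441 + 0.0529 + 0.0004 + 0.0576 + 0.0784 + 0.0004 = 0.2338
B_II = 1 / 0.2338 = 4.2772
Σp_IVᵢ² = 0.42² + 0.02² + 0.04² + 0.48² + 0.02² + 0.02² = 0.1764 + 0.0004 + 0.0016 + 0.2304 + 0.0004 + 0.0004 = 0.4096
B_IV = 1 / 0.4096 = 2.4414
Highest B → broadest niche (most generalist): morphospecies II (B = 4.28).

morphospecies II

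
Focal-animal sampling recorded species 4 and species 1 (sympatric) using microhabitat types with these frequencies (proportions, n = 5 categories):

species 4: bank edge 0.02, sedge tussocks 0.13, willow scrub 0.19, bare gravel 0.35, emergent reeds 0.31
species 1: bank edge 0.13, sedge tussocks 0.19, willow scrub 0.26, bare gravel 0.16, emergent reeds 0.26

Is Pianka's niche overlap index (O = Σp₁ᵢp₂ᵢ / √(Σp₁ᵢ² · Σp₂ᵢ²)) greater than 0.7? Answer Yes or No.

Yes

Σ p₁ᵢp₂ᵢ = 0.0026 + 0.0247 + 0.0494 + 0.0560 + 0.0806 = 0.2133
Σp_1ᵢ² = 0.02² + 0.13² + 0.19² + 0.35² + 0.31² = 0.0004 + 0.0169 + 0.0361 + 0.1225 + 0.0961 = 0.2720
Σp_2ᵢ² = 0.13² + 0.19² + 0.26² + 0.16² + 0.26² = 0.0169 + 0.0361 + 0.0676 + 0.0256 + 0.0676 = 0.2138
O = 0.2133 / √(0.2720 × 0.2138) = 0.2133 / 0.24115 = 0.8845
O = 0.8845 > 0.7 → Yes.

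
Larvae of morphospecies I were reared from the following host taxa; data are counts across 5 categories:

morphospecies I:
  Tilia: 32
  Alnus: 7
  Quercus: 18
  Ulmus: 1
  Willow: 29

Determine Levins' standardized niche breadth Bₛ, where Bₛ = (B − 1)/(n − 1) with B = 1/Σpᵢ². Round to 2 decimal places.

0.60

Proportions for morphospecies I (n=87): 32/87=0.3678, 7/87=0.0805, 18/87=0.2069, 1/87=0.0115, 29/87=0.3333
Σpᵢ² = 0.3678² + 0.0805² + 0.2069² + 0.0115² + 0.3333² = 0.135277 + 0.006480 + 0.042808 + 0.000132 + 0.111089 = 0.295786
B = 1 / 0.295786 = 3.3808
Bₛ = (B − 1)/(n − 1) = (3.3808 − 1)/(5 − 1) = 2.3808/4 = 0.5952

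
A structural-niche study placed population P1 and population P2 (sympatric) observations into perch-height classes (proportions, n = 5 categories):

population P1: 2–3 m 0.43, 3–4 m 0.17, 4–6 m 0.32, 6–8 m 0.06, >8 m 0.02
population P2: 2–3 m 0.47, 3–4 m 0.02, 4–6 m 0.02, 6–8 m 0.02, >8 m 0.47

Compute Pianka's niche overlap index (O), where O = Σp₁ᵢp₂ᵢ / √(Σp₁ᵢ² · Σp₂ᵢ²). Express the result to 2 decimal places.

0.59

Σ p₁ᵢp₂ᵢ = 0.2021 + 0.0034 + 0.0064 + 0.0012 + 0.0094 = 0.2225
Σp_1ᵢ² = 0.43² + 0.17² + 0.32² + 0.06² + 0.02² = 0.1849 + 0.0289 + 0.1024 + 0.0036 + 0.0004 = 0.3202
Σp_2ᵢ² = 0.47² + 0.02² + 0.02² + 0.02² + 0.47² = 0.2209 + 0.0004 + 0.0004 + 0.0004 + 0.2209 = 0.4430
O = 0.2225 / √(0.3202 × 0.4430) = 0.2225 / 0.37663 = 0.5908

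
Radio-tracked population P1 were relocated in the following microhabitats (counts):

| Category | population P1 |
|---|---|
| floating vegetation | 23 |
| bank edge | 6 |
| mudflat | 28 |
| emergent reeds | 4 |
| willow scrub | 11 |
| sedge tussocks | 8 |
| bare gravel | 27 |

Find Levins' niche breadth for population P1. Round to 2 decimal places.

5.02

Proportions for population P1 (n=107): 23/107=0.2150, 6/107=0.0561, 28/107=0.2617, 4/107=0.0374, 11/107=0.1028, 8/107=0.0748, 27/107=0.2523
Σpᵢ² = 0.2150² + 0.0561² + 0.2617² + 0.0374² + 0.1028² + 0.0748² + 0.2523² = 0.046225 + 0.003147 + 0.068487 + 0.001399 + 0.010568 + 0.005595 + 0.063655 = 0.199076
B = 1 / 0.199076 = 5.0232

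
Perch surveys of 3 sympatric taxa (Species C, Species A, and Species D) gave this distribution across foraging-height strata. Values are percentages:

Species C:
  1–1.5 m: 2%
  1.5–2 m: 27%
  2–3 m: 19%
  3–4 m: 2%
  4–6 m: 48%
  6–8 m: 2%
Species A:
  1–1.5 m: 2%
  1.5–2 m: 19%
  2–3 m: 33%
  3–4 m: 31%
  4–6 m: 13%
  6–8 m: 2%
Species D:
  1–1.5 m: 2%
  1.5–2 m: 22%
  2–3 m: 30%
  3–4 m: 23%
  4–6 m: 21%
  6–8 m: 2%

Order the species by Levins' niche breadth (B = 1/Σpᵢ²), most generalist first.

Species D > Species A > Species C

Convert percentages to proportions (divide by 100).
Σp_Cᵢ² = 0.02² + 0.27² + 0.19² + 0.02² + 0.48² + 0.02² = 0.0004 + 0.0729 + 0.0361 + 0.0004 + 0.2304 + 0.0004 = 0.3406
B_C = 1 / 0.3406 = 2.9360
Σp_Aᵢ² = 0.02² + 0.19² + 0.33² + 0.31² + 0.13² + 0.02² = 0.0004 + 0.0361 + 0.1089 + 0.0961 + 0.0169 + 0.0004 = 0.2588
B_A = 1 / 0.2588 = 3.8640
Σp_Dᵢ² = 0.02² + 0.22² + 0.30² + 0.23² + 0.21² + 0.02² = 0.0004 + 0.0484 + 0.0900 + 0.0529 + 0.0441 + 0.0004 = 0.2362
B_D = 1 / 0.2362 = 4.2337
Ranking by B (broadest → narrowest): Species D (4.23) > Species A (3.86) > Species C (2.94)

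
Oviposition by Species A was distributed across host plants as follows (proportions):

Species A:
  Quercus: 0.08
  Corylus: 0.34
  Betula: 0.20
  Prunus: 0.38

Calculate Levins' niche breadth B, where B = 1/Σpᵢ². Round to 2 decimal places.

3.26

Σpᵢ² = 0.08² + 0.34² + 0.20² + 0.38² = 0.0064 + 0.1156 + 0.0400 + 0.1444 = 0.3064
B = 1 / 0.3064 = 3.2637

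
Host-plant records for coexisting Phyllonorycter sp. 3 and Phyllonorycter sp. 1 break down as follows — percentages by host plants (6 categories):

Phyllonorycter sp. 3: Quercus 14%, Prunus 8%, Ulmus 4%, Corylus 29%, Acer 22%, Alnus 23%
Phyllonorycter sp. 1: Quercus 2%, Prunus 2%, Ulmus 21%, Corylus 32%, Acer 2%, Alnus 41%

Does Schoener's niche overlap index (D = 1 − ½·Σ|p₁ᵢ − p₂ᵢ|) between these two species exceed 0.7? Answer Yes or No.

No

Convert percentages to proportions (divide by 100).
Σ|p₁ᵢ − p₂ᵢ| = 0.12 + 0.06 + 0.17 + 0.03 + 0.20 + 0.18 = 0.76
D = 1 − ½ × 0.76 = 1 − 0.380 = 0.6200
D = 0.6200 < 0.7 → No.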